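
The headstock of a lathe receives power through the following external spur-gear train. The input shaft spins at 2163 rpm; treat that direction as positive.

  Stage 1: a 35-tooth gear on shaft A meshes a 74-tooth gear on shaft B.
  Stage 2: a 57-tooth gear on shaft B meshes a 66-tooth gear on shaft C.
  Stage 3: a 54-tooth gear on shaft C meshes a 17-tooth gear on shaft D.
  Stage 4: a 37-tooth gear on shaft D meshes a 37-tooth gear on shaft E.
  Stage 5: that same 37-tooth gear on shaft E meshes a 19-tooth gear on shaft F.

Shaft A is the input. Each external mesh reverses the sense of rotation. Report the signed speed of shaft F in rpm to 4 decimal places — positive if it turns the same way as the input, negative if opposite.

Stage 1 [35T→74T]: ω = 2163.0000×35/74 = 1023.0405 rpm, dir flips to −; running = −1023.0405
Stage 2 [57T→66T]: ω = 1023.0405×57/66 = 883.5350 rpm, dir flips to +; running = +883.5350
Stage 3 [54T→17T]: ω = 883.5350×54/17 = 2806.5230 rpm, dir flips to −; running = −2806.5230
Stage 4 [37T→37T]: ω = 2806.5230×37/37 = 2806.5230 rpm, dir flips to +; running = +2806.5230
Stage 5 [37T→19T]: ω = 2806.5230×37/19 = 5465.3342 rpm, dir flips to −; running = −5465.3342

-5465.3342 rpm (opposite to input, |ω| = 5465.3342 rpm)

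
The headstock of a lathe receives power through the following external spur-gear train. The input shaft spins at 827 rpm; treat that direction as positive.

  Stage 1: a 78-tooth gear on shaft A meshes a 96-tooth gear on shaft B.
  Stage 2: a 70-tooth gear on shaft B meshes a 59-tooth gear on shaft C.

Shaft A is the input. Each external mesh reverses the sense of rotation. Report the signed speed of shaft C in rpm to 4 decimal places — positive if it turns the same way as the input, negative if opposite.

+797.2140 rpm (same as input, |ω| = 797.2140 rpm)

Stage 1 [78T→96T]: ω = 827.0000×78/96 = 671.9375 rpm, dir flips to −; running = −671.9375
Stage 2 [70T→59T]: ω = 671.9375×70/59 = 797.2140 rpm, dir flips to +; running = +797.2140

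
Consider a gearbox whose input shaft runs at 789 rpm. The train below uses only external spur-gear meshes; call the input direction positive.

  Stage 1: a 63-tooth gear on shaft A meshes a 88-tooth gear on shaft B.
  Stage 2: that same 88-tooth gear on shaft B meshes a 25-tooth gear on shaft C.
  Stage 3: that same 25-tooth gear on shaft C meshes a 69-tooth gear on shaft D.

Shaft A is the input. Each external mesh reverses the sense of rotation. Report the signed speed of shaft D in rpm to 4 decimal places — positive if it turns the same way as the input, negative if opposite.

-720.3913 rpm (opposite to input, |ω| = 720.3913 rpm)

Stage 1 [63T→88T]: ω = 789.0000×63/88 = 564.8523 rpm, dir flips to −; running = −564.8523
Stage 2 [88T→25T]: ω = 564.8523×88/25 = 1988.2800 rpm, dir flips to +; running = +1988.2800
Stage 3 [25T→69T]: ω = 1988.2800×25/69 = 720.3913 rpm, dir flips to −; running = −720.3913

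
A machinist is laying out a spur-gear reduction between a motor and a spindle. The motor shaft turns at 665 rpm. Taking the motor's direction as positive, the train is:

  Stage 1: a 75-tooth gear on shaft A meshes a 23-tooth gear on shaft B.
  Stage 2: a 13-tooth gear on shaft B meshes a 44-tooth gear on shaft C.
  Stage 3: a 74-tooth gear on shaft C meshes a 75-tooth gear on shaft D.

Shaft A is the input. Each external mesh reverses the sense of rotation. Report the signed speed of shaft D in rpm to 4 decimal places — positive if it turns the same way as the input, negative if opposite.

Stage 1 [75T→23T]: ω = 665.0000×75/23 = 2168.4783 rpm, dir flips to −; running = −2168.4783
Stage 2 [13T→44T]: ω = 2168.4783×13/44 = 640.6868 rpm, dir flips to +; running = +640.6868
Stage 3 [74T→75T]: ω = 640.6868×74/75 = 632.1443 rpm, dir flips to −; running = −632.1443

-632.1443 rpm (opposite to input, |ω| = 632.1443 rpm)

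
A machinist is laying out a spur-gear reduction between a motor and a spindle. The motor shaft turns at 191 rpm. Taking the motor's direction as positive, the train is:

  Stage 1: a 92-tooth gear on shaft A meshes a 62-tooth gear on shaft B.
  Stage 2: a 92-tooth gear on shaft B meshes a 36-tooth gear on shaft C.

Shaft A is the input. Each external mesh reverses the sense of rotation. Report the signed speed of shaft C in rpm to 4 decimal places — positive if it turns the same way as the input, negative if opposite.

+724.2939 rpm (same as input, |ω| = 724.2939 rpm)

Stage 1 [92T→62T]: ω = 191.0000×92/62 = 283.4194 rpm, dir flips to −; running = −283.4194
Stage 2 [92T→36T]: ω = 283.4194×92/36 = 724.2939 rpm, dir flips to +; running = +724.2939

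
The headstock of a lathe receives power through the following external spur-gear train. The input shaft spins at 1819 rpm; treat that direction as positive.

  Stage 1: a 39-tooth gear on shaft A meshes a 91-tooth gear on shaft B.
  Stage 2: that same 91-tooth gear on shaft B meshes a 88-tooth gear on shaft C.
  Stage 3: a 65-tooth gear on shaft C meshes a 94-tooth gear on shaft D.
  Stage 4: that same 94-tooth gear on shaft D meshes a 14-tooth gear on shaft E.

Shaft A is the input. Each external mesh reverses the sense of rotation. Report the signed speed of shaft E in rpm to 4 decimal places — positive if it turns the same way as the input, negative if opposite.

Stage 1 [39T→91T]: ω = 1819.0000×39/91 = 779.5714 rpm, dir flips to −; running = −779.5714
Stage 2 [91T→88T]: ω = 779.5714×91/88 = 806.1477 rpm, dir flips to +; running = +806.1477
Stage 3 [65T→94T]: ω = 806.1477×65/94 = 557.4426 rpm, dir flips to −; running = −557.4426
Stage 4 [94T→14T]: ω = 557.4426×94/14 = 3742.8287 rpm, dir flips to +; running = +3742.8287

+3742.8287 rpm (same as input, |ω| = 3742.8287 rpm)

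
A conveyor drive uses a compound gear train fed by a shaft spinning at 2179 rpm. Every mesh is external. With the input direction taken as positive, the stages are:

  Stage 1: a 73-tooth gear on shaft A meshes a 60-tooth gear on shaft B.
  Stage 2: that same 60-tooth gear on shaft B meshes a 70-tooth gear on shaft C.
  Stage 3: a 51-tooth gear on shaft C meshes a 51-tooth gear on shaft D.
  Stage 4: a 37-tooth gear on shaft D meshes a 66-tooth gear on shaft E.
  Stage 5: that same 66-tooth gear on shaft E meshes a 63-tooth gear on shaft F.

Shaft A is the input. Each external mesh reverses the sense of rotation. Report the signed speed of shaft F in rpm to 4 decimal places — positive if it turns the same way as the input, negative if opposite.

-1334.5757 rpm (opposite to input, |ω| = 1334.5757 rpm)

Stage 1 [73T→60T]: ω = 2179.0000×73/60 = 2651.1167 rpm, dir flips to −; running = −2651.1167
Stage 2 [60T→70T]: ω = 2651.1167×60/70 = 2272.3857 rpm, dir flips to +; running = +2272.3857
Stage 3 [51T→51T]: ω = 2272.3857×51/51 = 2272.3857 rpm, dir flips to −; running = −2272.3857
Stage 4 [37T→66T]: ω = 2272.3857×37/66 = 1273.9132 rpm, dir flips to +; running = +1273.9132
Stage 5 [66T→63T]: ω = 1273.9132×66/63 = 1334.5757 rpm, dir flips to −; running = −1334.5757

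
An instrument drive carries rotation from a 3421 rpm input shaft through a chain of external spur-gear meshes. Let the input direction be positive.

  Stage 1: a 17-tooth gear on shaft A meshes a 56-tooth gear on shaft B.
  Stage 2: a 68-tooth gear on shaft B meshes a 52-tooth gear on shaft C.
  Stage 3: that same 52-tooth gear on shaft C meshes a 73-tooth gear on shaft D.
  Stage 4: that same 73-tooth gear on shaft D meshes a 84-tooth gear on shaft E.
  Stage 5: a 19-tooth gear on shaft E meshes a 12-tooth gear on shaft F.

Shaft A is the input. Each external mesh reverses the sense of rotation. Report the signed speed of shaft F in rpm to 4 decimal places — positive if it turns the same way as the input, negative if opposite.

Stage 1 [17T→56T]: ω = 3421.0000×17/56 = 1038.5179 rpm, dir flips to −; running = −1038.5179
Stage 2 [68T→52T]: ω = 1038.5179×68/52 = 1358.0618 rpm, dir flips to +; running = +1358.0618
Stage 3 [52T→73T]: ω = 1358.0618×52/73 = 967.3865 rpm, dir flips to −; running = −967.3865
Stage 4 [73T→84T]: ω = 967.3865×73/84 = 840.7049 rpm, dir flips to +; running = +840.7049
Stage 5 [19T→12T]: ω = 840.7049×19/12 = 1331.1161 rpm, dir flips to −; running = −1331.1161

-1331.1161 rpm (opposite to input, |ω| = 1331.1161 rpm)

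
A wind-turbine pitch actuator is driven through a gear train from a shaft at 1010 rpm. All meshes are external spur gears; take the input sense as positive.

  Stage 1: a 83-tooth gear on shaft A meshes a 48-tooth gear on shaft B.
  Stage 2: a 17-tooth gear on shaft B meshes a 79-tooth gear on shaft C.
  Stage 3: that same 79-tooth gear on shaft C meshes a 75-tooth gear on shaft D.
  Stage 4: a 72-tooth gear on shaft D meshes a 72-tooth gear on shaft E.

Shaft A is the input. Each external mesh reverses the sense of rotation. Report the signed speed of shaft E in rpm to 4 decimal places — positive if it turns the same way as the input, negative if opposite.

Stage 1 [83T→48T]: ω = 1010.0000×83/48 = 1746.4583 rpm, dir flips to −; running = −1746.4583
Stage 2 [17T→79T]: ω = 1746.4583×17/79 = 375.8201 rpm, dir flips to +; running = +375.8201
Stage 3 [79T→75T]: ω = 375.8201×79/75 = 395.8639 rpm, dir flips to −; running = −395.8639
Stage 4 [72T→72T]: ω = 395.8639×72/72 = 395.8639 rpm, dir flips to +; running = +395.8639

+395.8639 rpm (same as input, |ω| = 395.8639 rpm)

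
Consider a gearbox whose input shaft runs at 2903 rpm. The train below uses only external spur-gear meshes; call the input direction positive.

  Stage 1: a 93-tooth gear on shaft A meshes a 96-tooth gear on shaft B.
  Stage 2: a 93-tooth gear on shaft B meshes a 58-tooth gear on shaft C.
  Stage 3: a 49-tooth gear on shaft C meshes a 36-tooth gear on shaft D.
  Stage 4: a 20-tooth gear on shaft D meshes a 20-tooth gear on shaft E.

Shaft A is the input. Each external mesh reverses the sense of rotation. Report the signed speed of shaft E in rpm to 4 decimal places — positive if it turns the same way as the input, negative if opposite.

Stage 1 [93T→96T]: ω = 2903.0000×93/96 = 2812.2812 rpm, dir flips to −; running = −2812.2812
Stage 2 [93T→58T]: ω = 2812.2812×93/58 = 4509.3475 rpm, dir flips to +; running = +4509.3475
Stage 3 [49T→36T]: ω = 4509.3475×49/36 = 6137.7230 rpm, dir flips to −; running = −6137.7230
Stage 4 [20T→20T]: ω = 6137.7230×20/20 = 6137.7230 rpm, dir flips to +; running = +6137.7230

+6137.7230 rpm (same as input, |ω| = 6137.7230 rpm)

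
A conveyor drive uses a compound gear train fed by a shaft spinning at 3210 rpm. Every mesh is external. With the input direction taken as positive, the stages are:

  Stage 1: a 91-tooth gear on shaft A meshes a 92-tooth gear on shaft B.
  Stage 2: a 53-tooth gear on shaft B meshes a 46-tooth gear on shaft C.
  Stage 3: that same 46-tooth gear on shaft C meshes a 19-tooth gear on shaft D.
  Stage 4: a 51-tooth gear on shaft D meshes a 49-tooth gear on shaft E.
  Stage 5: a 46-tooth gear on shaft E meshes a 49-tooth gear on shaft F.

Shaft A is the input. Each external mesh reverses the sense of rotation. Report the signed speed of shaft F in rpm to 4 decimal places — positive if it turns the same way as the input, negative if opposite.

-8653.9965 rpm (opposite to input, |ω| = 8653.9965 rpm)

Stage 1 [91T→92T]: ω = 3210.0000×91/92 = 3175.1087 rpm, dir flips to −; running = −3175.1087
Stage 2 [53T→46T]: ω = 3175.1087×53/46 = 3658.2774 rpm, dir flips to +; running = +3658.2774
Stage 3 [46T→19T]: ω = 3658.2774×46/19 = 8856.8822 rpm, dir flips to −; running = −8856.8822
Stage 4 [51T→49T]: ω = 8856.8822×51/49 = 9218.3875 rpm, dir flips to +; running = +9218.3875
Stage 5 [46T→49T]: ω = 9218.3875×46/49 = 8653.9965 rpm, dir flips to −; running = −8653.9965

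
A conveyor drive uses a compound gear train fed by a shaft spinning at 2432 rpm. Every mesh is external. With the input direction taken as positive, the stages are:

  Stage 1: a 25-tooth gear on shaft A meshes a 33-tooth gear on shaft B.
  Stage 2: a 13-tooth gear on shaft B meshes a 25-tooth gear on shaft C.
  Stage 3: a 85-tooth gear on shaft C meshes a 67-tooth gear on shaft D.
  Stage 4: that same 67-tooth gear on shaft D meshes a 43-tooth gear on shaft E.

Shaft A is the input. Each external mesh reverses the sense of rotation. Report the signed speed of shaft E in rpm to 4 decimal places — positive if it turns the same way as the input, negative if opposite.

+1893.8407 rpm (same as input, |ω| = 1893.8407 rpm)

Stage 1 [25T→33T]: ω = 2432.0000×25/33 = 1842.4242 rpm, dir flips to −; running = −1842.4242
Stage 2 [13T→25T]: ω = 1842.4242×13/25 = 958.0606 rpm, dir flips to +; running = +958.0606
Stage 3 [85T→67T]: ω = 958.0606×85/67 = 1215.4500 rpm, dir flips to −; running = −1215.4500
Stage 4 [67T→43T]: ω = 1215.4500×67/43 = 1893.8407 rpm, dir flips to +; running = +1893.8407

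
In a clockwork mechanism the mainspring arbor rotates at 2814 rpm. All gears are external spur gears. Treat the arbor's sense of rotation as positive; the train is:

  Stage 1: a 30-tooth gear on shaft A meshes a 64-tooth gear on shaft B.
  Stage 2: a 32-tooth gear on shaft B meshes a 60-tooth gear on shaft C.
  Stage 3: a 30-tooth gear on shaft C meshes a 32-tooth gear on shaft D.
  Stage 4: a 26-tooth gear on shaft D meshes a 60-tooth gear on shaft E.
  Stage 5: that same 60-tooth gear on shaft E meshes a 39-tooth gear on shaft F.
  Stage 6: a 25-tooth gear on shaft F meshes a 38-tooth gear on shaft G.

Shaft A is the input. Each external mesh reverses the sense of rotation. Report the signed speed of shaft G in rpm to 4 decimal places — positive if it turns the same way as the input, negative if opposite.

+289.2681 rpm (same as input, |ω| = 289.2681 rpm)

Stage 1 [30T→64T]: ω = 2814.0000×30/64 = 1319.0625 rpm, dir flips to −; running = −1319.0625
Stage 2 [32T→60T]: ω = 1319.0625×32/60 = 703.5000 rpm, dir flips to +; running = +703.5000
Stage 3 [30T→32T]: ω = 703.5000×30/32 = 659.5312 rpm, dir flips to −; running = −659.5312
Stage 4 [26T→60T]: ω = 659.5312×26/60 = 285.7969 rpm, dir flips to +; running = +285.7969
Stage 5 [60T→39T]: ω = 285.7969×60/39 = 439.6875 rpm, dir flips to −; running = −439.6875
Stage 6 [25T→38T]: ω = 439.6875×25/38 = 289.2681 rpm, dir flips to +; running = +289.2681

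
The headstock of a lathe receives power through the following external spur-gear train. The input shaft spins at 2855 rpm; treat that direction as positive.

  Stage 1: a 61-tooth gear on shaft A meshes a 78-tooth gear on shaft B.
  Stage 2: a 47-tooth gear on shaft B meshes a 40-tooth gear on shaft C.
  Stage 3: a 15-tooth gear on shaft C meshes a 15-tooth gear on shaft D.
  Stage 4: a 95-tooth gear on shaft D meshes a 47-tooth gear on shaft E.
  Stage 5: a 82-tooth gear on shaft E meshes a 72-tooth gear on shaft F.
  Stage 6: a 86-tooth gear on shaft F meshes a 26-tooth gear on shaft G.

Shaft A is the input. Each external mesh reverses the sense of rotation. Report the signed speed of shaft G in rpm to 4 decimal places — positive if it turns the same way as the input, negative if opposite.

Stage 1 [61T→78T]: ω = 2855.0000×61/78 = 2232.7564 rpm, dir flips to −; running = −2232.7564
Stage 2 [47T→40T]: ω = 2232.7564×47/40 = 2623.4888 rpm, dir flips to +; running = +2623.4888
Stage 3 [15T→15T]: ω = 2623.4888×15/15 = 2623.4888 rpm, dir flips to −; running = −2623.4888
Stage 4 [95T→47T]: ω = 2623.4888×95/47 = 5302.7965 rpm, dir flips to +; running = +5302.7965
Stage 5 [82T→72T]: ω = 5302.7965×82/72 = 6039.2960 rpm, dir flips to −; running = −6039.2960
Stage 6 [86T→26T]: ω = 6039.2960×86/26 = 19976.1329 rpm, dir flips to +; running = +19976.1329

+19976.1329 rpm (same as input, |ω| = 19976.1329 rpm)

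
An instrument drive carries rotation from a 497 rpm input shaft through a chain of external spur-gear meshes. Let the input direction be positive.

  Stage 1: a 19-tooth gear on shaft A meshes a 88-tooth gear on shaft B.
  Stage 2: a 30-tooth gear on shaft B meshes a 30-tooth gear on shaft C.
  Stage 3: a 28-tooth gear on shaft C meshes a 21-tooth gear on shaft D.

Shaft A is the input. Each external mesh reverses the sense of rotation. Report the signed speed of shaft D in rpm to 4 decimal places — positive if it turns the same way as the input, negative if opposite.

-143.0758 rpm (opposite to input, |ω| = 143.0758 rpm)

Stage 1 [19T→88T]: ω = 497.0000×19/88 = 107.3068 rpm, dir flips to −; running = −107.3068
Stage 2 [30T→30T]: ω = 107.3068×30/30 = 107.3068 rpm, dir flips to +; running = +107.3068
Stage 3 [28T→21T]: ω = 107.3068×28/21 = 143.0758 rpm, dir flips to −; running = −143.0758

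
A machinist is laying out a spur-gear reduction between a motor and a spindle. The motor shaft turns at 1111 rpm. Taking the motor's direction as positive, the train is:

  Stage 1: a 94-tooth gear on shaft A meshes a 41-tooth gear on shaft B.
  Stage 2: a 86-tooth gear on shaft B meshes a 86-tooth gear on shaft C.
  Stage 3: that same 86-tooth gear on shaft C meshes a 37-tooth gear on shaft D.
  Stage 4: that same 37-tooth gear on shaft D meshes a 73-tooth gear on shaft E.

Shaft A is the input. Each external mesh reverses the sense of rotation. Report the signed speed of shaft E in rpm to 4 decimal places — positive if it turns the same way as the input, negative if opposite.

+3000.7765 rpm (same as input, |ω| = 3000.7765 rpm)

Stage 1 [94T→41T]: ω = 1111.0000×94/41 = 2547.1707 rpm, dir flips to −; running = −2547.1707
Stage 2 [86T→86T]: ω = 2547.1707×86/86 = 2547.1707 rpm, dir flips to +; running = +2547.1707
Stage 3 [86T→37T]: ω = 2547.1707×86/37 = 5920.4509 rpm, dir flips to −; running = −5920.4509
Stage 4 [37T→73T]: ω = 5920.4509×37/73 = 3000.7765 rpm, dir flips to +; running = +3000.7765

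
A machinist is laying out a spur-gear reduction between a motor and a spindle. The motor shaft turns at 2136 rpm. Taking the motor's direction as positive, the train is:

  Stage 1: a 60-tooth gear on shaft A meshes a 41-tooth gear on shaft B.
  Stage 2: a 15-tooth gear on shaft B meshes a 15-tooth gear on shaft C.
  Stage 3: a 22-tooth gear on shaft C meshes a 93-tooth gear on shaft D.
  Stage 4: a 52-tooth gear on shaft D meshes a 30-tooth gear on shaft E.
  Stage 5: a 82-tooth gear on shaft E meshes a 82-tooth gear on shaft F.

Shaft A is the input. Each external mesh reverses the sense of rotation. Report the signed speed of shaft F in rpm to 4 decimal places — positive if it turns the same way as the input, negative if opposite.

-1281.7120 rpm (opposite to input, |ω| = 1281.7120 rpm)

Stage 1 [60T→41T]: ω = 2136.0000×60/41 = 3125.8537 rpm, dir flips to −; running = −3125.8537
Stage 2 [15T→15T]: ω = 3125.8537×15/15 = 3125.8537 rpm, dir flips to +; running = +3125.8537
Stage 3 [22T→93T]: ω = 3125.8537×22/93 = 739.4493 rpm, dir flips to −; running = −739.4493
Stage 4 [52T→30T]: ω = 739.4493×52/30 = 1281.7120 rpm, dir flips to +; running = +1281.7120
Stage 5 [82T→82T]: ω = 1281.7120×82/82 = 1281.7120 rpm, dir flips to −; running = −1281.7120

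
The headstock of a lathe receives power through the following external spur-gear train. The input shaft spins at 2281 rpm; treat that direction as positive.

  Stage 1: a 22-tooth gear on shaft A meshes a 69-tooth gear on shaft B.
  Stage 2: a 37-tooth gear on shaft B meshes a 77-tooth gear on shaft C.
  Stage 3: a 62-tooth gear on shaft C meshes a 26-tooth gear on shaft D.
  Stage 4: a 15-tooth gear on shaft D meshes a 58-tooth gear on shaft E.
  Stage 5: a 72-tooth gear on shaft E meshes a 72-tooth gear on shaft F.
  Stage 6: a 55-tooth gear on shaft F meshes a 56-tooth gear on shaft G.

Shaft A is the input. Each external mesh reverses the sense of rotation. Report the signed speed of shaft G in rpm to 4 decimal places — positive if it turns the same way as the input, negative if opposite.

+211.6733 rpm (same as input, |ω| = 211.6733 rpm)

Stage 1 [22T→69T]: ω = 2281.0000×22/69 = 727.2754 rpm, dir flips to −; running = −727.2754
Stage 2 [37T→77T]: ω = 727.2754×37/77 = 349.4700 rpm, dir flips to +; running = +349.4700
Stage 3 [62T→26T]: ω = 349.4700×62/26 = 833.3515 rpm, dir flips to −; running = −833.3515
Stage 4 [15T→58T]: ω = 833.3515×15/58 = 215.5219 rpm, dir flips to +; running = +215.5219
Stage 5 [72T→72T]: ω = 215.5219×72/72 = 215.5219 rpm, dir flips to −; running = −215.5219
Stage 6 [55T→56T]: ω = 215.5219×55/56 = 211.6733 rpm, dir flips to +; running = +211.6733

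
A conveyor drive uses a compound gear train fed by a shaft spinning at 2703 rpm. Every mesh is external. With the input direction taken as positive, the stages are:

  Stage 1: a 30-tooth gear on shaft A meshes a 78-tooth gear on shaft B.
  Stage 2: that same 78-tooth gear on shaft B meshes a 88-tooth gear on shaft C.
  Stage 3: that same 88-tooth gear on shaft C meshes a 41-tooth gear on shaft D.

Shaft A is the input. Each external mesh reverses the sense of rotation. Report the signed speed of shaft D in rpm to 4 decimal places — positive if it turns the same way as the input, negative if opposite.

-1977.8049 rpm (opposite to input, |ω| = 1977.8049 rpm)

Stage 1 [30T→78T]: ω = 2703.0000×30/78 = 1039.6154 rpm, dir flips to −; running = −1039.6154
Stage 2 [78T→88T]: ω = 1039.6154×78/88 = 921.4773 rpm, dir flips to +; running = +921.4773
Stage 3 [88T→41T]: ω = 921.4773×88/41 = 1977.8049 rpm, dir flips to −; running = −1977.8049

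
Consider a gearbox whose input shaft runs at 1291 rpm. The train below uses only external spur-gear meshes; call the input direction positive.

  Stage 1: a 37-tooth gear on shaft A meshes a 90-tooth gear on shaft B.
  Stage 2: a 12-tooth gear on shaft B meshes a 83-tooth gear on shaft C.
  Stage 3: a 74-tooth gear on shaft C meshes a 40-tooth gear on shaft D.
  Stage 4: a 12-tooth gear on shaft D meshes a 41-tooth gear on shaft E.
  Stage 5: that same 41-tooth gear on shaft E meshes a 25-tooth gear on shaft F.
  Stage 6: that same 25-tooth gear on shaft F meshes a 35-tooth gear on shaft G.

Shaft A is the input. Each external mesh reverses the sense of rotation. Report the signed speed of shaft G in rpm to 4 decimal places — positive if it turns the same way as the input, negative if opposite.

+48.6714 rpm (same as input, |ω| = 48.6714 rpm)

Stage 1 [37T→90T]: ω = 1291.0000×37/90 = 530.7444 rpm, dir flips to −; running = −530.7444
Stage 2 [12T→83T]: ω = 530.7444×12/83 = 76.7341 rpm, dir flips to +; running = +76.7341
Stage 3 [74T→40T]: ω = 76.7341×74/40 = 141.9582 rpm, dir flips to −; running = −141.9582
Stage 4 [12T→41T]: ω = 141.9582×12/41 = 41.5487 rpm, dir flips to +; running = +41.5487
Stage 5 [41T→25T]: ω = 41.5487×41/25 = 68.1399 rpm, dir flips to −; running = −68.1399
Stage 6 [25T→35T]: ω = 68.1399×25/35 = 48.6714 rpm, dir flips to +; running = +48.6714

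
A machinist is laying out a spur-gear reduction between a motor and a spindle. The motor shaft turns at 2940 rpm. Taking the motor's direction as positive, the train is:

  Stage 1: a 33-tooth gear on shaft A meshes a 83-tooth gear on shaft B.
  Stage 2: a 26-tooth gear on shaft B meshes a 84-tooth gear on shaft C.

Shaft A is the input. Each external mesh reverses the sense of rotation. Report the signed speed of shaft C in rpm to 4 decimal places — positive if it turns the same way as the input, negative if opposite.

Stage 1 [33T→83T]: ω = 2940.0000×33/83 = 1168.9157 rpm, dir flips to −; running = −1168.9157
Stage 2 [26T→84T]: ω = 1168.9157×26/84 = 361.8072 rpm, dir flips to +; running = +361.8072

+361.8072 rpm (same as input, |ω| = 361.8072 rpm)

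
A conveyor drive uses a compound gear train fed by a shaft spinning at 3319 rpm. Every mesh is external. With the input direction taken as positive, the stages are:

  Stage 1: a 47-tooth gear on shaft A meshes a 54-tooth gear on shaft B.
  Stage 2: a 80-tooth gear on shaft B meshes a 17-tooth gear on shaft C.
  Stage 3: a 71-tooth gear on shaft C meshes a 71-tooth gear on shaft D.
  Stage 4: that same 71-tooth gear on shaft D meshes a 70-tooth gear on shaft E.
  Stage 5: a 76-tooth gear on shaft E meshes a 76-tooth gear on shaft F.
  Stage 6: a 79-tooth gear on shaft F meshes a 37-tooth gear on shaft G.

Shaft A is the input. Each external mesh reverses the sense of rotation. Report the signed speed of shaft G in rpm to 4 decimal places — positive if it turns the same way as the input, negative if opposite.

Stage 1 [47T→54T]: ω = 3319.0000×47/54 = 2888.7593 rpm, dir flips to −; running = −2888.7593
Stage 2 [80T→17T]: ω = 2888.7593×80/17 = 13594.1612 rpm, dir flips to +; running = +13594.1612
Stage 3 [71T→71T]: ω = 13594.1612×71/71 = 13594.1612 rpm, dir flips to −; running = −13594.1612
Stage 4 [71T→70T]: ω = 13594.1612×71/70 = 13788.3635 rpm, dir flips to +; running = +13788.3635
Stage 5 [76T→76T]: ω = 13788.3635×76/76 = 13788.3635 rpm, dir flips to −; running = −13788.3635
Stage 6 [79T→37T]: ω = 13788.3635×79/37 = 29440.0194 rpm, dir flips to +; running = +29440.0194

+29440.0194 rpm (same as input, |ω| = 29440.0194 rpm)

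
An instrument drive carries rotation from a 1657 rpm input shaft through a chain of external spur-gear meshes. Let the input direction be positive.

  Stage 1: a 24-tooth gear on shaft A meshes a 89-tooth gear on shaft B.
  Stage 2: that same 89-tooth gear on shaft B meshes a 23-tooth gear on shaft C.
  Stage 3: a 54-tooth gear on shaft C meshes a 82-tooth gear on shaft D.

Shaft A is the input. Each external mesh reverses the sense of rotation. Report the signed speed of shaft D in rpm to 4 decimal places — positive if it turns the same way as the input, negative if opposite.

-1138.6384 rpm (opposite to input, |ω| = 1138.6384 rpm)

Stage 1 [24T→89T]: ω = 1657.0000×24/89 = 446.8315 rpm, dir flips to −; running = −446.8315
Stage 2 [89T→23T]: ω = 446.8315×89/23 = 1729.0435 rpm, dir flips to +; running = +1729.0435
Stage 3 [54T→82T]: ω = 1729.0435×54/82 = 1138.6384 rpm, dir flips to −; running = −1138.6384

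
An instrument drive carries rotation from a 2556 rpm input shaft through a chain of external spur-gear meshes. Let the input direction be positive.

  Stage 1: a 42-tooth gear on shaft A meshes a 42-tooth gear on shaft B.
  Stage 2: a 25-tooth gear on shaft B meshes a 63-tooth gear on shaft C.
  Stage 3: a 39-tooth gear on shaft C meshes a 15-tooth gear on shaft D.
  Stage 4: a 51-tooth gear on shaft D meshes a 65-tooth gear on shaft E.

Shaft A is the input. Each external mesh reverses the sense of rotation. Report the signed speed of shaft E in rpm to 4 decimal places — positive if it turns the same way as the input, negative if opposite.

Stage 1 [42T→42T]: ω = 2556.0000×42/42 = 2556.0000 rpm, dir flips to −; running = −2556.0000
Stage 2 [25T→63T]: ω = 2556.0000×25/63 = 1014.2857 rpm, dir flips to +; running = +1014.2857
Stage 3 [39T→15T]: ω = 1014.2857×39/15 = 2637.1429 rpm, dir flips to −; running = −2637.1429
Stage 4 [51T→65T]: ω = 2637.1429×51/65 = 2069.1429 rpm, dir flips to +; running = +2069.1429

+2069.1429 rpm (same as input, |ω| = 2069.1429 rpm)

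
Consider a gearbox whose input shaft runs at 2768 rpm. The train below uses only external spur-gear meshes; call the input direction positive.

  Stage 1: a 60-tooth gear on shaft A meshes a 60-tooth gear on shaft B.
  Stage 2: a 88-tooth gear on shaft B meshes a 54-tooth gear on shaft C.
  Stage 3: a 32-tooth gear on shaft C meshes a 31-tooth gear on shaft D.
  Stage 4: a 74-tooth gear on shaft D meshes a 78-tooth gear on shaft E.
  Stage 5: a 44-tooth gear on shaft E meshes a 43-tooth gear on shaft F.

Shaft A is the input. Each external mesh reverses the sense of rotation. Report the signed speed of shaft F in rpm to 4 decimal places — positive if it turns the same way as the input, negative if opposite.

Stage 1 [60T→60T]: ω = 2768.0000×60/60 = 2768.0000 rpm, dir flips to −; running = −2768.0000
Stage 2 [88T→54T]: ω = 2768.0000×88/54 = 4510.8148 rpm, dir flips to +; running = +4510.8148
Stage 3 [32T→31T]: ω = 4510.8148×32/31 = 4656.3250 rpm, dir flips to −; running = −4656.3250
Stage 4 [74T→78T]: ω = 4656.3250×74/78 = 4417.5391 rpm, dir flips to +; running = +4417.5391
Stage 5 [44T→43T]: ω = 4417.5391×44/43 = 4520.2725 rpm, dir flips to −; running = −4520.2725

-4520.2725 rpm (opposite to input, |ω| = 4520.2725 rpm)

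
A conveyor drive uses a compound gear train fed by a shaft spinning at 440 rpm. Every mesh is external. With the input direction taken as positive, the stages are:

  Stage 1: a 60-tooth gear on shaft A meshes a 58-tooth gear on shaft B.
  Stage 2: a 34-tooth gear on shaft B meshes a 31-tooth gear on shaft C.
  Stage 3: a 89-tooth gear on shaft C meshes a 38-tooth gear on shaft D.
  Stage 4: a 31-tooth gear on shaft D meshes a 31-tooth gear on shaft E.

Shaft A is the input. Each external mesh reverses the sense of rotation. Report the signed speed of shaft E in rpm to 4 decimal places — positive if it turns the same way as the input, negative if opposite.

+1169.2290 rpm (same as input, |ω| = 1169.2290 rpm)

Stage 1 [60T→58T]: ω = 440.0000×60/58 = 455.1724 rpm, dir flips to −; running = −455.1724
Stage 2 [34T→31T]: ω = 455.1724×34/31 = 499.2214 rpm, dir flips to +; running = +499.2214
Stage 3 [89T→38T]: ω = 499.2214×89/38 = 1169.2290 rpm, dir flips to −; running = −1169.2290
Stage 4 [31T→31T]: ω = 1169.2290×31/31 = 1169.2290 rpm, dir flips to +; running = +1169.2290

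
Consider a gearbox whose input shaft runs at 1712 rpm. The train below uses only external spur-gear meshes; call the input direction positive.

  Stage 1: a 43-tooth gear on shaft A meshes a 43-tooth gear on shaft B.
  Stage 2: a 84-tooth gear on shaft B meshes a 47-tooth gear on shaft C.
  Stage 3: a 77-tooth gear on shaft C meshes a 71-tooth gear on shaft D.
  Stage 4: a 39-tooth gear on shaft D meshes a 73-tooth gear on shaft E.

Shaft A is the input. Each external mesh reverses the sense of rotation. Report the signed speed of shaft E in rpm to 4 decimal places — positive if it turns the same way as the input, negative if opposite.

Stage 1 [43T→43T]: ω = 1712.0000×43/43 = 1712.0000 rpm, dir flips to −; running = −1712.0000
Stage 2 [84T→47T]: ω = 1712.0000×84/47 = 3059.7447 rpm, dir flips to +; running = +3059.7447
Stage 3 [77T→71T]: ω = 3059.7447×77/71 = 3318.3147 rpm, dir flips to −; running = −3318.3147
Stage 4 [39T→73T]: ω = 3318.3147×39/73 = 1772.7982 rpm, dir flips to +; running = +1772.7982

+1772.7982 rpm (same as input, |ω| = 1772.7982 rpm)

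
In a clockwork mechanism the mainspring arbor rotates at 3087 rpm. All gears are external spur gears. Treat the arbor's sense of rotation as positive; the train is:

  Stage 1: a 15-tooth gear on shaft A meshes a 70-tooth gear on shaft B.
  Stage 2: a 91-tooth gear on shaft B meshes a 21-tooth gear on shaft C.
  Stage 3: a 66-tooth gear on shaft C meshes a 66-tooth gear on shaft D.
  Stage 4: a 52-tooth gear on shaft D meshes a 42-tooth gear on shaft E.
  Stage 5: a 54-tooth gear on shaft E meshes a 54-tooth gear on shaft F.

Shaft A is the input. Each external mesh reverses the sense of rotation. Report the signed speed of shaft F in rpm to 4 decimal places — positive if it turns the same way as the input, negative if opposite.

-3549.0000 rpm (opposite to input, |ω| = 3549.0000 rpm)

Stage 1 [15T→70T]: ω = 3087.0000×15/70 = 661.5000 rpm, dir flips to −; running = −661.5000
Stage 2 [91T→21T]: ω = 661.5000×91/21 = 2866.5000 rpm, dir flips to +; running = +2866.5000
Stage 3 [66T→66T]: ω = 2866.5000×66/66 = 2866.5000 rpm, dir flips to −; running = −2866.5000
Stage 4 [52T→42T]: ω = 2866.5000×52/42 = 3549.0000 rpm, dir flips to +; running = +3549.0000
Stage 5 [54T→54T]: ω = 3549.0000×54/54 = 3549.0000 rpm, dir flips to −; running = −3549.0000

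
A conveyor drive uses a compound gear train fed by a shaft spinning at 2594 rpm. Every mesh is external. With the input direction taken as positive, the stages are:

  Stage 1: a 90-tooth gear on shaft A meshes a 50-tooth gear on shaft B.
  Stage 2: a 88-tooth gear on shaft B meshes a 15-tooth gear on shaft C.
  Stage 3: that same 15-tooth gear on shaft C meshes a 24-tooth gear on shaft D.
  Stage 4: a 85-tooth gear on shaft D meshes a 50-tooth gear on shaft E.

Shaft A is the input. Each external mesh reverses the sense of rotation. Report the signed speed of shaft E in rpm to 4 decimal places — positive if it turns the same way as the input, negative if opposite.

+29104.6800 rpm (same as input, |ω| = 29104.6800 rpm)

Stage 1 [90T→50T]: ω = 2594.0000×90/50 = 4669.2000 rpm, dir flips to −; running = −4669.2000
Stage 2 [88T→15T]: ω = 4669.2000×88/15 = 27392.6400 rpm, dir flips to +; running = +27392.6400
Stage 3 [15T→24T]: ω = 27392.6400×15/24 = 17120.4000 rpm, dir flips to −; running = −17120.4000
Stage 4 [85T→50T]: ω = 17120.4000×85/50 = 29104.6800 rpm, dir flips to +; running = +29104.6800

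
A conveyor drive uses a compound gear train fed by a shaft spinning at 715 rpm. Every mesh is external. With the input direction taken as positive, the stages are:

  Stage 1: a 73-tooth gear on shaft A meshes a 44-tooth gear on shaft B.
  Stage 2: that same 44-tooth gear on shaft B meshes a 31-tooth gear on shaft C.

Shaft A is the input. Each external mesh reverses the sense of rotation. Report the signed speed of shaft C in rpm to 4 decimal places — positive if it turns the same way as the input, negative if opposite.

+1683.7097 rpm (same as input, |ω| = 1683.7097 rpm)

Stage 1 [73T→44T]: ω = 715.0000×73/44 = 1186.2500 rpm, dir flips to −; running = −1186.2500
Stage 2 [44T→31T]: ω = 1186.2500×44/31 = 1683.7097 rpm, dir flips to +; running = +1683.7097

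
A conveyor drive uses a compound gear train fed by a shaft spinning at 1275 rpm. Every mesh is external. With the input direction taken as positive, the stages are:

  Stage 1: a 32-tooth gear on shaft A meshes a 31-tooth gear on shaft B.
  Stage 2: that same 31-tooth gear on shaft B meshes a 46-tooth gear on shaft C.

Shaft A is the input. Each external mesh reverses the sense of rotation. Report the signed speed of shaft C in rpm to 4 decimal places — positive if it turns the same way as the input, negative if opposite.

+886.9565 rpm (same as input, |ω| = 886.9565 rpm)

Stage 1 [32T→31T]: ω = 1275.0000×32/31 = 1316.1290 rpm, dir flips to −; running = −1316.1290
Stage 2 [31T→46T]: ω = 1316.1290×31/46 = 886.9565 rpm, dir flips to +; running = +886.9565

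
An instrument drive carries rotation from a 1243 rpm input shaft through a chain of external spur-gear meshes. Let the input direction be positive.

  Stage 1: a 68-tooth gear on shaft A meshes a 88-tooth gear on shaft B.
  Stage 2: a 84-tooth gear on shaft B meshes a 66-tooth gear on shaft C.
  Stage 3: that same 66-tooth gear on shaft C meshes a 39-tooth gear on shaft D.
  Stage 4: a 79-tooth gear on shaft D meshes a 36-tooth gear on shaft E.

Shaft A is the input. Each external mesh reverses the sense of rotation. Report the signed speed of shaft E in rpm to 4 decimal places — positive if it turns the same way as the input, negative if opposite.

Stage 1 [68T→88T]: ω = 1243.0000×68/88 = 960.5000 rpm, dir flips to −; running = −960.5000
Stage 2 [84T→66T]: ω = 960.5000×84/66 = 1222.4545 rpm, dir flips to +; running = +1222.4545
Stage 3 [66T→39T]: ω = 1222.4545×66/39 = 2068.7692 rpm, dir flips to −; running = −2068.7692
Stage 4 [79T→36T]: ω = 2068.7692×79/36 = 4539.7991 rpm, dir flips to +; running = +4539.7991

+4539.7991 rpm (same as input, |ω| = 4539.7991 rpm)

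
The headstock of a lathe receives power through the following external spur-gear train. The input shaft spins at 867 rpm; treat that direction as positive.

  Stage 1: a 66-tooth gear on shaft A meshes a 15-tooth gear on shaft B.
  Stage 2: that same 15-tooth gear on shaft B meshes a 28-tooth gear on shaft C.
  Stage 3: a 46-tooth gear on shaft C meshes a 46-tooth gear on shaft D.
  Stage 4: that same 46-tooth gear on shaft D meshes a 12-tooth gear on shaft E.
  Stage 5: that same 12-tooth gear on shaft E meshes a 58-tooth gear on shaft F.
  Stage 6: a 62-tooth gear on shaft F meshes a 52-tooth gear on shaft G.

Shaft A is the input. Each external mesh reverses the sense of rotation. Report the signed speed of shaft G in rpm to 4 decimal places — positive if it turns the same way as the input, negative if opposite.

+1932.5164 rpm (same as input, |ω| = 1932.5164 rpm)

Stage 1 [66T→15T]: ω = 867.0000×66/15 = 3814.8000 rpm, dir flips to −; running = −3814.8000
Stage 2 [15T→28T]: ω = 3814.8000×15/28 = 2043.6429 rpm, dir flips to +; running = +2043.6429
Stage 3 [46T→46T]: ω = 2043.6429×46/46 = 2043.6429 rpm, dir flips to −; running = −2043.6429
Stage 4 [46T→12T]: ω = 2043.6429×46/12 = 7833.9643 rpm, dir flips to +; running = +7833.9643
Stage 5 [12T→58T]: ω = 7833.9643×12/58 = 1620.8202 rpm, dir flips to −; running = −1620.8202
Stage 6 [62T→52T]: ω = 1620.8202×62/52 = 1932.5164 rpm, dir flips to +; running = +1932.5164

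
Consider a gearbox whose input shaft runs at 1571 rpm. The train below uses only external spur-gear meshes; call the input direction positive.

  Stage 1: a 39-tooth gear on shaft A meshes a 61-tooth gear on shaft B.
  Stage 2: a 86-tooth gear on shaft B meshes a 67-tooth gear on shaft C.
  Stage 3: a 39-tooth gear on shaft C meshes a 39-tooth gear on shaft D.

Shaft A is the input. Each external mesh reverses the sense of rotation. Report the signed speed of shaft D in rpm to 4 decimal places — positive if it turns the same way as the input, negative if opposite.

Stage 1 [39T→61T]: ω = 1571.0000×39/61 = 1004.4098 rpm, dir flips to −; running = −1004.4098
Stage 2 [86T→67T]: ω = 1004.4098×86/67 = 1289.2425 rpm, dir flips to +; running = +1289.2425
Stage 3 [39T→39T]: ω = 1289.2425×39/39 = 1289.2425 rpm, dir flips to −; running = −1289.2425

-1289.2425 rpm (opposite to input, |ω| = 1289.2425 rpm)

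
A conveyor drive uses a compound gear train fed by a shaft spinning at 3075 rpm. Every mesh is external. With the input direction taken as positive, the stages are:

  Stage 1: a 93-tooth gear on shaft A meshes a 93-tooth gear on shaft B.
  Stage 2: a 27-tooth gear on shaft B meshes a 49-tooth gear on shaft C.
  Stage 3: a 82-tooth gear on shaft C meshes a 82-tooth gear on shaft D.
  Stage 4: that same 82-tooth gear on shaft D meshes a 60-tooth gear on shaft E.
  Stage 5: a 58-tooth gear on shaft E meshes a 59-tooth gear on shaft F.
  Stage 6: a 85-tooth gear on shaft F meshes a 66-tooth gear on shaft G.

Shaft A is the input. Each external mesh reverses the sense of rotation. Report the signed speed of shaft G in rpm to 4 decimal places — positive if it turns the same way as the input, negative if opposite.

+2931.7463 rpm (same as input, |ω| = 2931.7463 rpm)

Stage 1 [93T→93T]: ω = 3075.0000×93/93 = 3075.0000 rpm, dir flips to −; running = −3075.0000
Stage 2 [27T→49T]: ω = 3075.0000×27/49 = 1694.3878 rpm, dir flips to +; running = +1694.3878
Stage 3 [82T→82T]: ω = 1694.3878×82/82 = 1694.3878 rpm, dir flips to −; running = −1694.3878
Stage 4 [82T→60T]: ω = 1694.3878×82/60 = 2315.6633 rpm, dir flips to +; running = +2315.6633
Stage 5 [58T→59T]: ω = 2315.6633×58/59 = 2276.4147 rpm, dir flips to −; running = −2276.4147
Stage 6 [85T→66T]: ω = 2276.4147×85/66 = 2931.7463 rpm, dir flips to +; running = +2931.7463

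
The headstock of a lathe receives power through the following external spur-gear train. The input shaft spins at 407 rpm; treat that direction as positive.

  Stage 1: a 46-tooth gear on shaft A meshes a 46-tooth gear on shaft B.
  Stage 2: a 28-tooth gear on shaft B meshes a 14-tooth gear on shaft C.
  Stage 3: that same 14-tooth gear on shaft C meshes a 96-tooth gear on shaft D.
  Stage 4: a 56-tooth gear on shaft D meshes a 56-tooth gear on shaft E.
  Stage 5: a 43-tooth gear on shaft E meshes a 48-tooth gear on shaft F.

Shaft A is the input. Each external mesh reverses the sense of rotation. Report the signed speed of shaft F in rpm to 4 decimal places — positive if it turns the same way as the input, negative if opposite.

Stage 1 [46T→46T]: ω = 407.0000×46/46 = 407.0000 rpm, dir flips to −; running = −407.0000
Stage 2 [28T→14T]: ω = 407.0000×28/14 = 814.0000 rpm, dir flips to +; running = +814.0000
Stage 3 [14T→96T]: ω = 814.0000×14/96 = 118.7083 rpm, dir flips to −; running = −118.7083
Stage 4 [56T→56T]: ω = 118.7083×56/56 = 118.7083 rpm, dir flips to +; running = +118.7083
Stage 5 [43T→48T]: ω = 118.7083×43/48 = 106.3429 rpm, dir flips to −; running = −106.3429

-106.3429 rpm (opposite to input, |ω| = 106.3429 rpm)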